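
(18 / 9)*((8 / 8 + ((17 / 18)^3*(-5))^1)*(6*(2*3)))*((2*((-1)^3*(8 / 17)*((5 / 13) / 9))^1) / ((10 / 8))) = 92224 / 12393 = 7.44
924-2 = 922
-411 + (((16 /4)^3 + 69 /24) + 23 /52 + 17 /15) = -534377 /1560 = -342.55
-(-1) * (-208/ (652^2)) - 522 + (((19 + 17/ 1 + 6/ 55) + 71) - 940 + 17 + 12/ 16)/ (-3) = -250.29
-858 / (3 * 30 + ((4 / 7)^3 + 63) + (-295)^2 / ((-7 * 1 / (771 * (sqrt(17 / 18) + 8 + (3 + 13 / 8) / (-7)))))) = 0.00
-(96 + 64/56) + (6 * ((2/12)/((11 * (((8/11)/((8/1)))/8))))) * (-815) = -46320/7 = -6617.14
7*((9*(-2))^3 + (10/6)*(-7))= -122717/3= -40905.67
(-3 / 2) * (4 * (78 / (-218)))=234 / 109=2.15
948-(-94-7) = 1049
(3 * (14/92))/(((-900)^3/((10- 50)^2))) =-0.00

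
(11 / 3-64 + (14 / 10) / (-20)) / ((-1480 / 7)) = 126847 / 444000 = 0.29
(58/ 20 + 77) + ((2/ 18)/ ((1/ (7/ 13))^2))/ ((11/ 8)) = 13371989/ 167310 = 79.92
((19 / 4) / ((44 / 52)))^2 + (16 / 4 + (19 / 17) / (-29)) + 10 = 45.47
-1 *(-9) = 9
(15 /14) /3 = 5 /14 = 0.36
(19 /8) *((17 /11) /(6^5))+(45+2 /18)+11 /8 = 31810211 /684288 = 46.49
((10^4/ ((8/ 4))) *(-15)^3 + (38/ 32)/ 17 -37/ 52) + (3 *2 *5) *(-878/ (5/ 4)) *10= -60415108189/ 3536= -17085720.64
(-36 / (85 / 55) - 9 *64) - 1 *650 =-21238 / 17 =-1249.29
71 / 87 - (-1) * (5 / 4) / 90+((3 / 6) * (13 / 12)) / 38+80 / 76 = 150505 / 79344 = 1.90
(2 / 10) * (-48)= -48 / 5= -9.60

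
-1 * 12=-12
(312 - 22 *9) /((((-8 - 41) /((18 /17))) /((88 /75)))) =-60192 /20825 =-2.89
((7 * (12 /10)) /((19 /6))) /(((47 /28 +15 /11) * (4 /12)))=2.62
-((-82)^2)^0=-1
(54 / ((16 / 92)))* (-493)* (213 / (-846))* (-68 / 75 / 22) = -1588.34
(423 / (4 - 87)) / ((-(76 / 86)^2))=782127 / 119852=6.53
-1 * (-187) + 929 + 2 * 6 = 1128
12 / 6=2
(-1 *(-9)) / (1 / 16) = 144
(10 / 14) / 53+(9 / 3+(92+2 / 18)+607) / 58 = 2346959 / 193662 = 12.12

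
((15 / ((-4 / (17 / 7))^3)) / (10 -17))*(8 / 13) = 0.30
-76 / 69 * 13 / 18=-494 / 621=-0.80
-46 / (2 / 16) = -368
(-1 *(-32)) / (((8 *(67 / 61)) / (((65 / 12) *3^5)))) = 321165 / 67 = 4793.51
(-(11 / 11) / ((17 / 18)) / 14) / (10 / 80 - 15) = 72 / 14161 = 0.01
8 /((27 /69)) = 184 /9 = 20.44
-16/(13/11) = -176/13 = -13.54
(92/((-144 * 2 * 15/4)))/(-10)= 23/2700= 0.01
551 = 551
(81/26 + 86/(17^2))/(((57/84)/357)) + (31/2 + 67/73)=1110850983/613054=1812.00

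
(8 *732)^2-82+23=34292677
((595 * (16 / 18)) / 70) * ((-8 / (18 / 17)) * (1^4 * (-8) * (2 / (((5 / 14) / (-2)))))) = -2071552 / 405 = -5114.94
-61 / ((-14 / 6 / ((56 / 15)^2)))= 27328 / 75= 364.37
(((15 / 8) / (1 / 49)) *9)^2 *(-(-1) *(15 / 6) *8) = 218791125 / 16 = 13674445.31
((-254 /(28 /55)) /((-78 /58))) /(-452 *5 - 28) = -18415 /113568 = -0.16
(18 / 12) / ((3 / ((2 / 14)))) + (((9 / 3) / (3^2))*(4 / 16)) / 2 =19 / 168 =0.11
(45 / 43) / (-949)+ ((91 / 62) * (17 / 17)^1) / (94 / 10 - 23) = -18756905 / 172042312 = -0.11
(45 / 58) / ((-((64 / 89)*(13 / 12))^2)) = -3208005 / 2509312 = -1.28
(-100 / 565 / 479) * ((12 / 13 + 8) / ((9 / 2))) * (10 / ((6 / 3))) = -23200 / 6332859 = -0.00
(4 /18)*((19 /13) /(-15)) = -38 /1755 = -0.02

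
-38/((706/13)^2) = -3211/249218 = -0.01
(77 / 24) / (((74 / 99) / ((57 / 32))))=144837 / 18944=7.65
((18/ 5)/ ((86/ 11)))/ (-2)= -0.23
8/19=0.42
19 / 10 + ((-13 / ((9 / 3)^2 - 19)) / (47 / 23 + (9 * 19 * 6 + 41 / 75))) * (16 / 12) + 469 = 321357437 / 682430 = 470.90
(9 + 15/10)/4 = 21/8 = 2.62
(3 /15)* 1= 1 /5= 0.20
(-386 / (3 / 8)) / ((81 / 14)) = -43232 / 243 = -177.91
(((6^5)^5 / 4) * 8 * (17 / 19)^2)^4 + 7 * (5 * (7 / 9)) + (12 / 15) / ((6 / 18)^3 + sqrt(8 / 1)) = 5832 * sqrt(2) / 29155 + 19133391027764190611266168378734130844220206017519104864094858413734237172354720250894956620243 / 4456402024143195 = 4293461614124199216419630000000000000000000000000000000000000000000000000000000.00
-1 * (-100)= 100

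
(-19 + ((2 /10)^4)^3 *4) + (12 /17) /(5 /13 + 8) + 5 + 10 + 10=6.08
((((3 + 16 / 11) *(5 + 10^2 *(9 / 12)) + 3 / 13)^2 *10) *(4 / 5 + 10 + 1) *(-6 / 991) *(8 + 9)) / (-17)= 1841002522692 / 20264959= 90846.59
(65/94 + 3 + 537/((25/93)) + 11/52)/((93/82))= 5014065439/2841150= 1764.80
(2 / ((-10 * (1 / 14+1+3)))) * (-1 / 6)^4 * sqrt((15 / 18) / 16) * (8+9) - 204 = -204 - 119 * sqrt(30) / 4432320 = -204.00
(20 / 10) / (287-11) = 1 / 138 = 0.01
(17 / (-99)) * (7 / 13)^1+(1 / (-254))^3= -1950061903 / 21090151368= -0.09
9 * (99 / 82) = 891 / 82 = 10.87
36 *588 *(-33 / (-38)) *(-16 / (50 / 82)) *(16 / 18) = -203664384 / 475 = -428767.12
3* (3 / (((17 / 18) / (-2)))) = -324 / 17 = -19.06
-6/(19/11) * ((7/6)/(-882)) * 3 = 11/798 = 0.01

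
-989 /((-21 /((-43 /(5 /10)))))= -85054 /21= -4050.19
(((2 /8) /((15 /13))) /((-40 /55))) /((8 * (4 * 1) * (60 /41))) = -5863 /921600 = -0.01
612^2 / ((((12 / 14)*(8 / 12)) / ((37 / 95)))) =24251724 / 95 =255281.31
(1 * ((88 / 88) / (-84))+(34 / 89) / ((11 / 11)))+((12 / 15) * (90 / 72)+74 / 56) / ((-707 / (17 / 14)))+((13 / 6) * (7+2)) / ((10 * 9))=215627557 / 369987240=0.58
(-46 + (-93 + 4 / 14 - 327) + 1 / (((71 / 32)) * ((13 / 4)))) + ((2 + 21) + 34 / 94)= -134285770 / 303667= -442.21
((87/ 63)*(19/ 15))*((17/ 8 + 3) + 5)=4959/ 280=17.71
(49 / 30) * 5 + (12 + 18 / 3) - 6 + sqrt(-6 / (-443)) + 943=sqrt(2658) / 443 + 5779 / 6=963.28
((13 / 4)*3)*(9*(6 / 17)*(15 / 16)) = 15795 / 544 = 29.03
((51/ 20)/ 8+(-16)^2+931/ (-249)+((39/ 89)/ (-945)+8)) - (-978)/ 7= 29806246943/ 74460960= 400.29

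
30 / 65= 6 / 13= 0.46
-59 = -59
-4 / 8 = -1 / 2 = -0.50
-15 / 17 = -0.88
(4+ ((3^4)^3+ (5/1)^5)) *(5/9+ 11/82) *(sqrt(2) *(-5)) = -2607059.87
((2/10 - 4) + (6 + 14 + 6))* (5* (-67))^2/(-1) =-2491395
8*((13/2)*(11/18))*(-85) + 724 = -17794/9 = -1977.11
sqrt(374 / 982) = sqrt(91817) / 491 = 0.62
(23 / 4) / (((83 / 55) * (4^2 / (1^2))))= 1265 / 5312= 0.24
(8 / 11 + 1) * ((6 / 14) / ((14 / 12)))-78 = -41700 / 539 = -77.37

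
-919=-919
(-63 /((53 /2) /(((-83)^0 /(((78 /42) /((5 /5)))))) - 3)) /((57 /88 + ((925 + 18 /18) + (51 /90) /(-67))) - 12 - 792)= -78004080 /7017502399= -0.01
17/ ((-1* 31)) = -17/ 31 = -0.55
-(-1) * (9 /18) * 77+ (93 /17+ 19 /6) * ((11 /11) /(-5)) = 9377 /255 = 36.77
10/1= 10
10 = 10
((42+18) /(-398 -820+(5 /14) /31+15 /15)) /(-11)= 0.00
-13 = -13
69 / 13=5.31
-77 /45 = -1.71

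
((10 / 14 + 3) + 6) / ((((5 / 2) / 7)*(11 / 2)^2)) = 544 / 605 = 0.90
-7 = -7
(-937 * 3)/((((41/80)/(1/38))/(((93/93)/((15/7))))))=-52472/779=-67.36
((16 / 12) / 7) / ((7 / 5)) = 20 / 147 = 0.14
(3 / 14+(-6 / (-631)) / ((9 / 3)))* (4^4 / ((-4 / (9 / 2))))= -276624 / 4417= -62.63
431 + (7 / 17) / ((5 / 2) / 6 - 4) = 314977 / 731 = 430.89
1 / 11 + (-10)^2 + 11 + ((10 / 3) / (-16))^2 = 704147 / 6336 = 111.13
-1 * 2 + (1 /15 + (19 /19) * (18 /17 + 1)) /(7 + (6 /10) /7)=-10751 /6324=-1.70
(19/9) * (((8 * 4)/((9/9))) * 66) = 13376/3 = 4458.67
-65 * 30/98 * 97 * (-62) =5863650/49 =119666.33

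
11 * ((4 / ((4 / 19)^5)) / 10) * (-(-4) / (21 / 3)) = 27237089 / 4480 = 6079.71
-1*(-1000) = 1000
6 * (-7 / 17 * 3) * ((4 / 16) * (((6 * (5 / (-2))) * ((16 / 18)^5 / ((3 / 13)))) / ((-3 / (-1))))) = 7454720 / 334611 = 22.28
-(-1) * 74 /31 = 74 /31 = 2.39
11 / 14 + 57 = 809 / 14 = 57.79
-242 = -242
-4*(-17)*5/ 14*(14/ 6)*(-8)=-1360/ 3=-453.33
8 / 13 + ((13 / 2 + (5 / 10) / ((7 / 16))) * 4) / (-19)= -1718 / 1729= -0.99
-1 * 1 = -1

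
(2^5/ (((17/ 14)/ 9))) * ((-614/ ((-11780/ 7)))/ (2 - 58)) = -77364/ 50065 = -1.55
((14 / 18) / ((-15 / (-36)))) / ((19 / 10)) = 56 / 57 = 0.98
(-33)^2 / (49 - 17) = 1089 / 32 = 34.03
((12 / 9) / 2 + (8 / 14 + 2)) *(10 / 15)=136 / 63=2.16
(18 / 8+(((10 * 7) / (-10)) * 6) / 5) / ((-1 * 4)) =1.54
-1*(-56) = 56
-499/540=-0.92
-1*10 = -10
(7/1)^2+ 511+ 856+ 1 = 1417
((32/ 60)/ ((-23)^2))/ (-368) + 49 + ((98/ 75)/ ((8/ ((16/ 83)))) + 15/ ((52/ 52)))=3233144883/ 50493050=64.03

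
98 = 98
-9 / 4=-2.25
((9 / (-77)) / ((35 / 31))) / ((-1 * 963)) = 31 / 288365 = 0.00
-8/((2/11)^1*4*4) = -11/4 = -2.75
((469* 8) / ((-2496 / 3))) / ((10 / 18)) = -4221 / 520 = -8.12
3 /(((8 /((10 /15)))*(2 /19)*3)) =19 /24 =0.79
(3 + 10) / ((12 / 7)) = 91 / 12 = 7.58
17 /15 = 1.13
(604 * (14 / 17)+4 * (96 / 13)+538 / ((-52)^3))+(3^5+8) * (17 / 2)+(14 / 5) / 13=15899689119 / 5975840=2660.66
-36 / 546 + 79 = 78.93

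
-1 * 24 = -24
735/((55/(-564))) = -7537.09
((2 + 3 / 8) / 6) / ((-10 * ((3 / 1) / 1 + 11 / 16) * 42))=-19 / 74340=-0.00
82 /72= 1.14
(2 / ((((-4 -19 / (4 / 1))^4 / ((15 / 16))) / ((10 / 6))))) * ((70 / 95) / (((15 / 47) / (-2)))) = -6016 / 2443875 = -0.00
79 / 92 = 0.86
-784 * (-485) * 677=257422480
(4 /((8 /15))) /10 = 0.75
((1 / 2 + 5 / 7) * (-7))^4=83521 / 16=5220.06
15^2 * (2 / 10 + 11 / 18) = 365 / 2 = 182.50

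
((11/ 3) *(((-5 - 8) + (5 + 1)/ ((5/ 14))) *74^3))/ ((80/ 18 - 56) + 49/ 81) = -2286679032/ 20635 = -110815.56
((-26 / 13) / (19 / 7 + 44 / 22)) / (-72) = 7 / 1188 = 0.01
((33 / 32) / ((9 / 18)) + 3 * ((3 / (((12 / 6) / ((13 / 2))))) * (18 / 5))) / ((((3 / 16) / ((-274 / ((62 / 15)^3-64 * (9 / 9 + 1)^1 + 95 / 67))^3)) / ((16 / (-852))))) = -181588151776215380962500000 / 143908310721945868520129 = -1261.83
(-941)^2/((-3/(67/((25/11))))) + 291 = -652577672/75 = -8701035.63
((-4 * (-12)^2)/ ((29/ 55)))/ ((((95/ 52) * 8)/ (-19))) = 41184/ 29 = 1420.14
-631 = -631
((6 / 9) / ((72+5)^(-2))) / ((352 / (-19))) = -10241 / 48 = -213.35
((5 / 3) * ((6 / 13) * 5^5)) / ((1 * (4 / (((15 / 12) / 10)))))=15625 / 208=75.12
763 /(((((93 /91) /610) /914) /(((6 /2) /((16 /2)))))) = 9677918705 /62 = 156095462.98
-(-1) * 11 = 11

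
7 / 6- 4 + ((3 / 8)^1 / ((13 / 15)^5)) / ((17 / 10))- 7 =-710641883 / 75743772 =-9.38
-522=-522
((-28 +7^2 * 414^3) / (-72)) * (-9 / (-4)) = -108654350.88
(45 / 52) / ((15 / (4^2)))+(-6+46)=532 / 13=40.92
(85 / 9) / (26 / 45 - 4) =-425 / 154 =-2.76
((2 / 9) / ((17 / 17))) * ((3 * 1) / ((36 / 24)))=4 / 9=0.44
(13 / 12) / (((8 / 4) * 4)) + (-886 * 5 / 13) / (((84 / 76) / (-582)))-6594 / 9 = 520394229 / 2912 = 178706.81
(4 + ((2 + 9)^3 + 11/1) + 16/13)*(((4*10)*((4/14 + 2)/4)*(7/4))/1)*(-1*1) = -700560/13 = -53889.23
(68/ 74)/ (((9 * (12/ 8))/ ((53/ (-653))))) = -3604/ 652347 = -0.01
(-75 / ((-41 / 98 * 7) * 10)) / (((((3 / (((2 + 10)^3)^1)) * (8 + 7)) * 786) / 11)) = 1.38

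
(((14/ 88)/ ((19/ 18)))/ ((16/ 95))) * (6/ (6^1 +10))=945/ 2816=0.34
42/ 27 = 14/ 9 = 1.56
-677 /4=-169.25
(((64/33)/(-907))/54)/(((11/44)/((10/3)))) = -1280/2424411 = -0.00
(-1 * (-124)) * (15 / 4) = 465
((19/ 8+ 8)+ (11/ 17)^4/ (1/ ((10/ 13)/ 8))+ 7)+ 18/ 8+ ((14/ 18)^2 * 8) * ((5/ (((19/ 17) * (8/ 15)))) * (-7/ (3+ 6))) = -478509308893/ 40104111528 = -11.93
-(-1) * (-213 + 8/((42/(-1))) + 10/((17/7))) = -74639/357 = -209.07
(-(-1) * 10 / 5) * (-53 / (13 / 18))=-1908 / 13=-146.77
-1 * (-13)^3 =2197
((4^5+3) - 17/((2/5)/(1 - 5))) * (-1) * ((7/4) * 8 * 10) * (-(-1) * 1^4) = -167580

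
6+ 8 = 14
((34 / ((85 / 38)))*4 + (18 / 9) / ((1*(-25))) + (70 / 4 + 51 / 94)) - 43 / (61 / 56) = 2815906 / 71675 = 39.29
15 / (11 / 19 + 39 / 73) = 20805 / 1544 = 13.47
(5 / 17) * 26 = 130 / 17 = 7.65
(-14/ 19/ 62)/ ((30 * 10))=-7/ 176700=-0.00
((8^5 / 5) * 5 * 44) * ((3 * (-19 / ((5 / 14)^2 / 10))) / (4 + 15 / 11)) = -354369404928 / 295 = -1201252220.09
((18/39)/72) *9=0.06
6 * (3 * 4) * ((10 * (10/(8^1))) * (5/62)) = 2250/31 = 72.58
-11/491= -0.02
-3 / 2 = -1.50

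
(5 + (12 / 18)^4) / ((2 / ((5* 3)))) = 2105 / 54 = 38.98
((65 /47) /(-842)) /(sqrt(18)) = -65 * sqrt(2) /237444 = -0.00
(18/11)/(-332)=-9/1826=-0.00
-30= -30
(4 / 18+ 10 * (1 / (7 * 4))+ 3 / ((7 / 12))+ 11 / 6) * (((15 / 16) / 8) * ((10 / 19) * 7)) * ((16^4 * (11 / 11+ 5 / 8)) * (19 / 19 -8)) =-138611200 / 57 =-2431775.44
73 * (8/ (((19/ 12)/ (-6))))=-42048/ 19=-2213.05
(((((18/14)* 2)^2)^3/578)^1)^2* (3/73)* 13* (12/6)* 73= 22558211937810432/1156038148314721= 19.51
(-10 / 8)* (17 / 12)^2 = -1445 / 576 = -2.51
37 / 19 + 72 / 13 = 1849 / 247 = 7.49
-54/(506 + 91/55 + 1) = -1485/13988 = -0.11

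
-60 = -60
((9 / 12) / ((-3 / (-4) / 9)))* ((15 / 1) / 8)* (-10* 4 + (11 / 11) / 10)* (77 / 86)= -829521 / 1376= -602.85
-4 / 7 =-0.57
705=705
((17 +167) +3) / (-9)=-20.78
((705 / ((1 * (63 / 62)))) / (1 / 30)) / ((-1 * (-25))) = 5828 / 7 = 832.57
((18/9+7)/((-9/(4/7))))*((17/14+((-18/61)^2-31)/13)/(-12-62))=-788037/87700249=-0.01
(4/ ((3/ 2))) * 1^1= 8/ 3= 2.67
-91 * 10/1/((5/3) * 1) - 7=-553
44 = 44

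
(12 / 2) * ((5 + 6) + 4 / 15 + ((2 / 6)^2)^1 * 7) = 1084 / 15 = 72.27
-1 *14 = -14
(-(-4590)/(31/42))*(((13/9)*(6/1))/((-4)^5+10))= -21420/403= -53.15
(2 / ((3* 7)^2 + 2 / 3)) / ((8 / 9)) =27 / 5300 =0.01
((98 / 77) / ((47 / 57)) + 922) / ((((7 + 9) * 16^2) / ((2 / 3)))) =14921 / 99264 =0.15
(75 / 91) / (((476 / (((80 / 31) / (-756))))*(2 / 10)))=-625 / 21149037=-0.00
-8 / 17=-0.47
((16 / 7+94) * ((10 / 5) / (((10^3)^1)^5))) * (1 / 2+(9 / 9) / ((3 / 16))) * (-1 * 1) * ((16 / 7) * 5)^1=-337 / 26250000000000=-0.00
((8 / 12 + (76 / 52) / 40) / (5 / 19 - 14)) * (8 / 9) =-20843 / 458055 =-0.05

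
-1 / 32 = -0.03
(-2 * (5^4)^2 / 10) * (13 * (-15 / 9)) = 5078125 / 3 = 1692708.33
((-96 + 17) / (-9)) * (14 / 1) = 1106 / 9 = 122.89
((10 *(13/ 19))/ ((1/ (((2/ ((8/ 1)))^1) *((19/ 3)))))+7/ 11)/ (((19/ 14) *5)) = 5299/ 3135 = 1.69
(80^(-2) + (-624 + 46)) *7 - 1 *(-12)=-25817593 / 6400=-4034.00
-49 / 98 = -0.50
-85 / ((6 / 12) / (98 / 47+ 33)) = -280330 / 47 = -5964.47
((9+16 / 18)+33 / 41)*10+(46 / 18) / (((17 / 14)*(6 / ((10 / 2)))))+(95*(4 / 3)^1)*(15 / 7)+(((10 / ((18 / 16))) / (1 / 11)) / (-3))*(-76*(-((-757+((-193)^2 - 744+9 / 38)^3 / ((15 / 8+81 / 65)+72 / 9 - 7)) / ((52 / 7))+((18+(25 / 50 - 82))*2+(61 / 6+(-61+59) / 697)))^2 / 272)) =-620817855618203915434691312934022828024952118422995 / 26997145219913801576268807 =-22995685305284515829286090.00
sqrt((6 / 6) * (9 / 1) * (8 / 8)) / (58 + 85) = 3 / 143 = 0.02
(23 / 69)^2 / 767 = 1 / 6903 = 0.00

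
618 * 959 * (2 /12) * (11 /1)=1086547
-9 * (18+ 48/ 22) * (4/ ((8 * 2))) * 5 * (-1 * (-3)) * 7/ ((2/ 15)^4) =-5310309375/ 352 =-15086106.18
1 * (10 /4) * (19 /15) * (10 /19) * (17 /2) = 85 /6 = 14.17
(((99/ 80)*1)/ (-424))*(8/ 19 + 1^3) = -2673/ 644480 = -0.00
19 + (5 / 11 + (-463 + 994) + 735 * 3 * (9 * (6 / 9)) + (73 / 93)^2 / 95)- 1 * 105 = 123601620269 / 9038205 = 13675.46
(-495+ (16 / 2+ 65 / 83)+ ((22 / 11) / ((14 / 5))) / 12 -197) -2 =-4776917 / 6972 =-685.16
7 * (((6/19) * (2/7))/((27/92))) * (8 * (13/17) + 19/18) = 403880/26163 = 15.44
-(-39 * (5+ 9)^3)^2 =-11452424256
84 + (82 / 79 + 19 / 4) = 28373 / 316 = 89.79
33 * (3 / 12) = 33 / 4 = 8.25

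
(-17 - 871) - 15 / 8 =-7119 / 8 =-889.88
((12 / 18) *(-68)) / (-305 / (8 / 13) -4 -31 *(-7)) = 64 / 399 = 0.16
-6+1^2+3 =-2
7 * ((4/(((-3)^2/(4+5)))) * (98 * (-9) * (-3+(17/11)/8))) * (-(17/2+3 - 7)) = -6862401/22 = -311927.32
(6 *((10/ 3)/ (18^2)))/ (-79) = -5/ 6399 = -0.00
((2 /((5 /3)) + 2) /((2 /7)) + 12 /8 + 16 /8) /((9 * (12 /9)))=49 /40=1.22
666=666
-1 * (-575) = 575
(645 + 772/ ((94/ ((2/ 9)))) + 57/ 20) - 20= 629.68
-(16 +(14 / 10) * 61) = -507 / 5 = -101.40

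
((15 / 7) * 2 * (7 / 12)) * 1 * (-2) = -5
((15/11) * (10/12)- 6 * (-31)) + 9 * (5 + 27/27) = 5305/22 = 241.14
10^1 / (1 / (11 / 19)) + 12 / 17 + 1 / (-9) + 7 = 38908 / 2907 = 13.38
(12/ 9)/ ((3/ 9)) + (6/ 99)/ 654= 4.00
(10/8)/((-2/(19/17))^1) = -95/136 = -0.70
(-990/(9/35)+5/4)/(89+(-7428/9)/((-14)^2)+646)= -2263065/429704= -5.27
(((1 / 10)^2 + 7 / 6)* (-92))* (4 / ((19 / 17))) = -552092 / 1425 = -387.43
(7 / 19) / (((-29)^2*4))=7 / 63916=0.00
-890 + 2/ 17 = -15128/ 17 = -889.88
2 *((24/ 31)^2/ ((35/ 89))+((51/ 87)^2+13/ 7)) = 30104744/ 4041005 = 7.45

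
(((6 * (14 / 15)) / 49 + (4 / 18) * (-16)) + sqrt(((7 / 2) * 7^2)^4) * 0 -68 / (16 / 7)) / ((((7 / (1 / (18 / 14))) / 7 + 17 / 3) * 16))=-41821 / 140160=-0.30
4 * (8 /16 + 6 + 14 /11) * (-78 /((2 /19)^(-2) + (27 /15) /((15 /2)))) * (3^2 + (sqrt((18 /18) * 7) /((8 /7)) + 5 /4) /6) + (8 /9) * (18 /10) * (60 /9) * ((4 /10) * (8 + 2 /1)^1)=-60951458 /298617 - 389025 * sqrt(7) /99539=-214.45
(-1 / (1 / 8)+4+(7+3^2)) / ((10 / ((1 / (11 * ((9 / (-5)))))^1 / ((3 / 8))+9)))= 10.64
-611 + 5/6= -3661/6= -610.17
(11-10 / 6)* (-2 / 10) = -28 / 15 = -1.87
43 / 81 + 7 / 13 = 1126 / 1053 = 1.07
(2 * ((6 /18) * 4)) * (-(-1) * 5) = 40 /3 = 13.33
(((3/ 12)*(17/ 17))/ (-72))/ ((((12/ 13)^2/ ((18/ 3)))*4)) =-169/ 27648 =-0.01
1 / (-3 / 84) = -28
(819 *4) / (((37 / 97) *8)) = 1073.55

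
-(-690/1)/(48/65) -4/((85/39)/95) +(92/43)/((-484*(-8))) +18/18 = 67313211/88451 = 761.02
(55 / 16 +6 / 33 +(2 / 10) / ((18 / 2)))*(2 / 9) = 28841 / 35640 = 0.81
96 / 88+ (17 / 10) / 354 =42667 / 38940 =1.10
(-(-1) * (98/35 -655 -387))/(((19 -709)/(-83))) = -71878/575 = -125.01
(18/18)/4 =1/4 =0.25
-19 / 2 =-9.50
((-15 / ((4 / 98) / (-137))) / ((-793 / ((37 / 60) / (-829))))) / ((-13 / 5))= -1241905 / 68369288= -0.02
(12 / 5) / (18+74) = 3 / 115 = 0.03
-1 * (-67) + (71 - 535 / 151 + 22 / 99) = 183029 / 1359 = 134.68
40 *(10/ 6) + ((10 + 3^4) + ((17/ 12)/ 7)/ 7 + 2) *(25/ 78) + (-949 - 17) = -39879499/ 45864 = -869.52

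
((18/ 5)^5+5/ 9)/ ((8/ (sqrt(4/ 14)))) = 17021737 * sqrt(14)/ 1575000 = 40.44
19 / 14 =1.36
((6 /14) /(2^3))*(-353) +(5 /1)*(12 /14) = -117 /8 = -14.62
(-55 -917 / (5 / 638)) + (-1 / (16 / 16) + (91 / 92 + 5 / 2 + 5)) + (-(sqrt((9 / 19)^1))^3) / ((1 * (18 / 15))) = -53846087 / 460 -45 * sqrt(19) / 722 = -117056.98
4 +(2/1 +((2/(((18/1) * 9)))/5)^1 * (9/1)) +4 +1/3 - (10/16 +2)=2783/360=7.73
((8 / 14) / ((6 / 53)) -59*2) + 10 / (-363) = -112.98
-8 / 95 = -0.08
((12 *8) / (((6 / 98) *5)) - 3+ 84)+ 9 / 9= 1978 / 5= 395.60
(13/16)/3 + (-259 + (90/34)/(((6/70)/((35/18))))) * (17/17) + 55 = -39081/272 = -143.68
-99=-99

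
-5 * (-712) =3560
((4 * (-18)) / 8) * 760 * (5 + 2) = -47880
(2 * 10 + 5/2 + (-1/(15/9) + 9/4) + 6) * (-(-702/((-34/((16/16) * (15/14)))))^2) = -3343059135/226576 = -14754.69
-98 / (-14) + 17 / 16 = 129 / 16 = 8.06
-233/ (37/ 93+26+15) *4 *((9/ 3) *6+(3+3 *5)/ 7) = -6240672/ 13475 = -463.13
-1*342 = -342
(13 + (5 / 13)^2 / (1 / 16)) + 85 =16962 / 169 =100.37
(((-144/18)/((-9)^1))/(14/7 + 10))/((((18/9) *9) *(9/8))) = 8/2187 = 0.00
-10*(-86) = 860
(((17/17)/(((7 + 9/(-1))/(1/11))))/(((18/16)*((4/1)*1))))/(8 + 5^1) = -1/1287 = -0.00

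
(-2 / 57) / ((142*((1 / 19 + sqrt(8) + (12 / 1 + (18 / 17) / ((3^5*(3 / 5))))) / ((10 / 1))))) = -1448250570 / 6679590751367 + 240176340*sqrt(2) / 6679590751367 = -0.00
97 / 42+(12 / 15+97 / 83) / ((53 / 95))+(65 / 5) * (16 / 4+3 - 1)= 15489793 / 184758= 83.84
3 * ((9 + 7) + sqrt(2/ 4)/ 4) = 3 * sqrt(2)/ 8 + 48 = 48.53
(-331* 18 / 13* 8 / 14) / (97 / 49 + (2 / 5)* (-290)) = 166824 / 72631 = 2.30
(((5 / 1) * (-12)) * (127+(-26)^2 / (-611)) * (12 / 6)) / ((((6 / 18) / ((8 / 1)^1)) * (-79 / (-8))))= -136327680 / 3713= -36716.32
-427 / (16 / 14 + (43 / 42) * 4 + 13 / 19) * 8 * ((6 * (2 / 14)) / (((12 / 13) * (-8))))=316407 / 4726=66.95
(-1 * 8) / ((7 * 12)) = -2 / 21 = -0.10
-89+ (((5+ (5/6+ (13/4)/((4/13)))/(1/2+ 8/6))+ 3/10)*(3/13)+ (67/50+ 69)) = -457671/28600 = -16.00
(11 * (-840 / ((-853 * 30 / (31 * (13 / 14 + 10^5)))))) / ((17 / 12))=11457706392 / 14501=790132.16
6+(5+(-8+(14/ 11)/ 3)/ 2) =238/ 33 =7.21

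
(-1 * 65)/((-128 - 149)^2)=-65/76729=-0.00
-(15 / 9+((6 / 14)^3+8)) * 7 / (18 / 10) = -50140 / 1323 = -37.90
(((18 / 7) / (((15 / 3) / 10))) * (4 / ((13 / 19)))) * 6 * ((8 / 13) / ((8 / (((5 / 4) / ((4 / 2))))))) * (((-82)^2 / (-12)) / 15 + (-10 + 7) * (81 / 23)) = -11308344 / 27209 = -415.61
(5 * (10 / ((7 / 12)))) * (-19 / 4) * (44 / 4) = -31350 / 7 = -4478.57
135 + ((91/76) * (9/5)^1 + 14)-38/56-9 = 94082/665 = 141.48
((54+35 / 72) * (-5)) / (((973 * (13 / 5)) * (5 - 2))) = -98075 / 2732184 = -0.04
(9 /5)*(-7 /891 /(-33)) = 7 /16335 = 0.00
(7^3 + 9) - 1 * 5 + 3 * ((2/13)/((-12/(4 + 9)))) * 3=345.50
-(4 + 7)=-11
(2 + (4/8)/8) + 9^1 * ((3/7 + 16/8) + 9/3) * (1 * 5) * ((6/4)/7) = 42657/784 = 54.41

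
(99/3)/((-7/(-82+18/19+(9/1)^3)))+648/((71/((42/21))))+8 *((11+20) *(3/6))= -27501373/9443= -2912.36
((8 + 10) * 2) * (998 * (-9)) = -323352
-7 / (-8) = 7 / 8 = 0.88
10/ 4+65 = 135/ 2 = 67.50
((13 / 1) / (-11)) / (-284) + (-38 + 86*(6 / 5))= 1018489 / 15620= 65.20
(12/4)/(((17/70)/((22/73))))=4620/1241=3.72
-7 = -7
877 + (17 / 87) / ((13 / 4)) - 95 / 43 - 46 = 40309502 / 48633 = 828.85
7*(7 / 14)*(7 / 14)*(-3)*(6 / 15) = -21 / 10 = -2.10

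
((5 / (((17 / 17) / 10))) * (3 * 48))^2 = 51840000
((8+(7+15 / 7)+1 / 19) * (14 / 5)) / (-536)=-2287 / 25460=-0.09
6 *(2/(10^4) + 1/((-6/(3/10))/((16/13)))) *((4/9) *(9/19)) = -11961/154375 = -0.08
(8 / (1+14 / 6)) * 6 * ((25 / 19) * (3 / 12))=4.74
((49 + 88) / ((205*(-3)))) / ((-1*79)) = 0.00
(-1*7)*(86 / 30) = -301 / 15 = -20.07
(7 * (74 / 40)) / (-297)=-259 / 5940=-0.04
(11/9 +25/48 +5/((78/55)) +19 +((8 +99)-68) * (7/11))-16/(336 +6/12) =679607437/13858416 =49.04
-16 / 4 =-4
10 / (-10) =-1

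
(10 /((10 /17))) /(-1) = -17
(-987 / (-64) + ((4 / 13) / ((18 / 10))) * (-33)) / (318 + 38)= 24413 / 888576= 0.03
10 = 10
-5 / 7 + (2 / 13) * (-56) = -849 / 91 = -9.33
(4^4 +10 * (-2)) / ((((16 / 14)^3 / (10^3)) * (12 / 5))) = 12648125 / 192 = 65875.65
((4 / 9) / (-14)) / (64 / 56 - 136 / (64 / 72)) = 2 / 9567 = 0.00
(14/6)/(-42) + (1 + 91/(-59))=-635/1062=-0.60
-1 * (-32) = 32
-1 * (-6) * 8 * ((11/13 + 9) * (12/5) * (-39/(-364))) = 55296/455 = 121.53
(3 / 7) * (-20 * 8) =-480 / 7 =-68.57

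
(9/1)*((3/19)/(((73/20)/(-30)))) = -11.68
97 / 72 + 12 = 961 / 72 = 13.35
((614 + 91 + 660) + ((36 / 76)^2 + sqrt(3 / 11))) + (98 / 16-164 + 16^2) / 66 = sqrt(33) / 11 + 260506073 / 190608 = 1367.23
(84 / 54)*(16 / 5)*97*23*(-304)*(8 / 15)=-1215377408 / 675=-1800559.12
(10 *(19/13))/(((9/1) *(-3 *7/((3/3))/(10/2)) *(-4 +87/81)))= 950/7189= 0.13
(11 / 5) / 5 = 11 / 25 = 0.44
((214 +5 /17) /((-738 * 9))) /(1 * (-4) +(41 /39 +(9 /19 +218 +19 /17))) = -899821 /6042110058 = -0.00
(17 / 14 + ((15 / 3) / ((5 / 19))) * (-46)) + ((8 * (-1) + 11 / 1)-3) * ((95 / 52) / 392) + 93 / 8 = -48225 / 56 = -861.16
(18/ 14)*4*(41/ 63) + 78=3986/ 49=81.35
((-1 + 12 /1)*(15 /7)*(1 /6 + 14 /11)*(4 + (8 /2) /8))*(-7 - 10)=-72675 /28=-2595.54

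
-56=-56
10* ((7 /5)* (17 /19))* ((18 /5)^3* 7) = 9716112 /2375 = 4090.99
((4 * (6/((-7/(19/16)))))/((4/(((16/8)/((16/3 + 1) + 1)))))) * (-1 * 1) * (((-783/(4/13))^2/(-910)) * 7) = -1362896847/98560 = -13828.09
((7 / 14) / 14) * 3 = 3 / 28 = 0.11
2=2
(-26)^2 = 676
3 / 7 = 0.43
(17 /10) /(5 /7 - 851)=-119 /59520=-0.00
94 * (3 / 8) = 35.25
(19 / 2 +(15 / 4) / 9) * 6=119 / 2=59.50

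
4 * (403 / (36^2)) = 403 / 324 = 1.24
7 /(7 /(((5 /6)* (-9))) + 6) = 105 /76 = 1.38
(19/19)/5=1/5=0.20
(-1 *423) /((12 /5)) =-705 /4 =-176.25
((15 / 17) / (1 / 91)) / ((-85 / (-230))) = 62790 / 289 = 217.27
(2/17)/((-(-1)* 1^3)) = 2/17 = 0.12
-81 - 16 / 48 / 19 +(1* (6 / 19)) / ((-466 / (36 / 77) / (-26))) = -82843114 / 1022637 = -81.01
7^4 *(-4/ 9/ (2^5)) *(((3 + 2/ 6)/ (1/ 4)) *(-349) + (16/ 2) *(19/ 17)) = 71088808/ 459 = 154877.58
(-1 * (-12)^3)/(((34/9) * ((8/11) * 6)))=1782/17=104.82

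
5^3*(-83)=-10375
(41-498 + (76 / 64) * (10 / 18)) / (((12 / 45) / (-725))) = 238209625 / 192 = 1240675.13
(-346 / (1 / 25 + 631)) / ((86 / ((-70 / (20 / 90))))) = 1362375 / 678368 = 2.01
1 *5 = 5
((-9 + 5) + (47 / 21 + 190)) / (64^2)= 3953 / 86016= 0.05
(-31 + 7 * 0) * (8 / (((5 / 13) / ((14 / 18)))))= -501.51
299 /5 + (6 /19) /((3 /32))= 6001 /95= 63.17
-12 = -12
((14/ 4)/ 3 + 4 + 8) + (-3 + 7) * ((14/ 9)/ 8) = 251/ 18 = 13.94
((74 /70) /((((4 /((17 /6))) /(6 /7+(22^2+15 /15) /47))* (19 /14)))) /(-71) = -2312833 /26629260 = -0.09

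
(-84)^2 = 7056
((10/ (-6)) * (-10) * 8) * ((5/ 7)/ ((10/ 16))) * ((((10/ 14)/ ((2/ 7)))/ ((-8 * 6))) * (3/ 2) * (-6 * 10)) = 5000/ 7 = 714.29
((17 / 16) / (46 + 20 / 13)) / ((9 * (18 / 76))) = 4199 / 400464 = 0.01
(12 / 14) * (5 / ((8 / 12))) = 45 / 7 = 6.43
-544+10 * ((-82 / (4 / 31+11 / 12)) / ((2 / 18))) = -7601.48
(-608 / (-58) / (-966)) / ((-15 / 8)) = 1216 / 210105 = 0.01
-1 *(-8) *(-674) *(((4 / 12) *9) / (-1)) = 16176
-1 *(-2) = 2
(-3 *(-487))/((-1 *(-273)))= 487/91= 5.35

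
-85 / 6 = -14.17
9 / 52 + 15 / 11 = 879 / 572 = 1.54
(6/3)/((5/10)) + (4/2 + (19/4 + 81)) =367/4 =91.75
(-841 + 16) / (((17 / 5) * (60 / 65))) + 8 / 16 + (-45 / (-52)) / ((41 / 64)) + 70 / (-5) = -9967709 / 36244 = -275.02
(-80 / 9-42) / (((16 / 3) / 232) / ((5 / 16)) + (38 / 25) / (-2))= 74.13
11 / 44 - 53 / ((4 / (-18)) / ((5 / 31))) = 4801 / 124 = 38.72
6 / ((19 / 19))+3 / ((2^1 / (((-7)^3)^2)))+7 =352973 / 2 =176486.50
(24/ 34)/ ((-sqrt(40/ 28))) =-6* sqrt(70)/ 85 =-0.59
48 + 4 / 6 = 146 / 3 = 48.67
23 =23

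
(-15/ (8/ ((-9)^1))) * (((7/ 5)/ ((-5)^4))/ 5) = 189/ 25000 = 0.01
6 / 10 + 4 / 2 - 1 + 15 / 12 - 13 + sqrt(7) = -203 / 20 + sqrt(7) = -7.50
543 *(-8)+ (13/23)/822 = -4344.00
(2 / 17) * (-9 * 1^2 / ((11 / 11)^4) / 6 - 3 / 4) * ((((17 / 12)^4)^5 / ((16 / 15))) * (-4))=1195362178425756624235765 / 1135928886651103739904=1052.32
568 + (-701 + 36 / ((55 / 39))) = -5911 / 55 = -107.47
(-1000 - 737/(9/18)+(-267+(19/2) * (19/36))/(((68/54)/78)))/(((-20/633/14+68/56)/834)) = -4699573522245/365194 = -12868704.09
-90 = -90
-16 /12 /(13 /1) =-0.10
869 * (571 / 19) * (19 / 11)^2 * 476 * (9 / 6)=611948694 / 11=55631699.45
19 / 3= 6.33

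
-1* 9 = -9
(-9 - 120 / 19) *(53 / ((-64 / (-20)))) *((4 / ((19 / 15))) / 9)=-128525 / 1444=-89.01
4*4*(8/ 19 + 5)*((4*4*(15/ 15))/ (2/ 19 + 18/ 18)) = 26368/ 21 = 1255.62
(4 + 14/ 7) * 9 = 54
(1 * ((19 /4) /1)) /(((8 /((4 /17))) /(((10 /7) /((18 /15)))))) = 475 /2856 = 0.17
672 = 672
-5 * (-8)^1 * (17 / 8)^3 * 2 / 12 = 24565 / 384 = 63.97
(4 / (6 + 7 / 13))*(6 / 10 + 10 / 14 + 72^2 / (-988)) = -135992 / 56525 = -2.41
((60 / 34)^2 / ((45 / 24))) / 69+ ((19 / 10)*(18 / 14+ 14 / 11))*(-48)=-597051704 / 2559095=-233.31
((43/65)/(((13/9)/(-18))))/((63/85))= -13158/1183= -11.12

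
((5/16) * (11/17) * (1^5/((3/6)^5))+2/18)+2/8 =4181/612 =6.83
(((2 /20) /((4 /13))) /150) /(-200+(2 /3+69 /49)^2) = -93639 /8457550000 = -0.00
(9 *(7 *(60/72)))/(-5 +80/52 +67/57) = -11115/484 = -22.96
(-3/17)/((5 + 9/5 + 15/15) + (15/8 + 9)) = -40/4233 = -0.01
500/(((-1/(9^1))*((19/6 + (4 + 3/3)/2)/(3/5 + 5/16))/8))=-98550/17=-5797.06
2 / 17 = 0.12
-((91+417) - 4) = -504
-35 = -35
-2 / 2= -1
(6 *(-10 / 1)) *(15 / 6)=-150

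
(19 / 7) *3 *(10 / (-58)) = -285 / 203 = -1.40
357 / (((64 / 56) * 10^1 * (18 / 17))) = 14161 / 480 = 29.50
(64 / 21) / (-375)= -64 / 7875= -0.01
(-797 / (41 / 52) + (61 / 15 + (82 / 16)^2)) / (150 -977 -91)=38592361 / 36132480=1.07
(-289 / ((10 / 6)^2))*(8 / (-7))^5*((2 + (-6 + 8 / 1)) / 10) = 170459136 / 2100875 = 81.14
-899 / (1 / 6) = -5394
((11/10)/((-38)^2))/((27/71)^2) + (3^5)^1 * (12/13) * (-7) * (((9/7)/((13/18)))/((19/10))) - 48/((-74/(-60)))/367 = -35541945147637999/24157345712760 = -1471.27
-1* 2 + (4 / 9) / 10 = -88 / 45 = -1.96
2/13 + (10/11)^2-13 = -18907/1573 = -12.02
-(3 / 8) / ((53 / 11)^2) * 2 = -363 / 11236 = -0.03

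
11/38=0.29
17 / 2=8.50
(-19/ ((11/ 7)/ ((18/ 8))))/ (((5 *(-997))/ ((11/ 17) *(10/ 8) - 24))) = -1887669/ 14915120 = -0.13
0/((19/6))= 0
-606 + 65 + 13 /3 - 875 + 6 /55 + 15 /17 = -3956944 /2805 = -1410.68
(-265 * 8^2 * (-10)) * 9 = 1526400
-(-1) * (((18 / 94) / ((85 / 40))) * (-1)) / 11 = -72 / 8789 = -0.01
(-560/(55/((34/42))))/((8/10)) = -340/33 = -10.30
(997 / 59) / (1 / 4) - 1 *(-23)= 5345 / 59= 90.59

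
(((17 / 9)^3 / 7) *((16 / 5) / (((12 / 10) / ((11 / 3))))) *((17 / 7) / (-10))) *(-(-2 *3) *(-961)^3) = 6523017154790488 / 535815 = 12174009975.07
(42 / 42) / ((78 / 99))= 33 / 26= 1.27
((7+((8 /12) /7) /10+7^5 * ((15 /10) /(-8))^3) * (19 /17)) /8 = -848030591 /58490880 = -14.50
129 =129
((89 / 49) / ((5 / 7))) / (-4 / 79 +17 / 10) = 14062 / 9121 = 1.54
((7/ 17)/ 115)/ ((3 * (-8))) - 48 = -2252167/ 46920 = -48.00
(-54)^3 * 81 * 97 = -1237194648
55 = 55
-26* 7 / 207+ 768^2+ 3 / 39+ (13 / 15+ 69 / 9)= 7936185941 / 13455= 589831.73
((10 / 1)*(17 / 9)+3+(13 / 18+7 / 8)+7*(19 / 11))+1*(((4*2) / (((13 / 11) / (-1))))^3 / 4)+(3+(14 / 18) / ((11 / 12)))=-66330131 / 1740024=-38.12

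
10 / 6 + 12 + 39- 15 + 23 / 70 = 7979 / 210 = 38.00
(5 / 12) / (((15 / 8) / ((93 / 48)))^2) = 961 / 2160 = 0.44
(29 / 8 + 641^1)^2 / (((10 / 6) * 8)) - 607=78230027 / 2560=30558.60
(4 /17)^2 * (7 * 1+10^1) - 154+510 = 356.94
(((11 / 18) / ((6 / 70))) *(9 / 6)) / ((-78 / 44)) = -4235 / 702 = -6.03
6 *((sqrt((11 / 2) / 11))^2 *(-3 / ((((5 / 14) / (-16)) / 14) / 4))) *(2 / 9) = 25088 / 5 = 5017.60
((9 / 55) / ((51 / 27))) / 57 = 27 / 17765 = 0.00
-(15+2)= -17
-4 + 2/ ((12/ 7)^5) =-480857/ 124416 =-3.86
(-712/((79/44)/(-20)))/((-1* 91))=-626560/7189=-87.16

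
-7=-7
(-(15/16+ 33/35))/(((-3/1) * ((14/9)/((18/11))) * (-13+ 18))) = 28431/215600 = 0.13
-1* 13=-13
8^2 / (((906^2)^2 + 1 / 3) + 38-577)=6 / 63166100471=0.00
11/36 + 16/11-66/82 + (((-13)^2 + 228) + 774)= 19027865/16236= 1171.96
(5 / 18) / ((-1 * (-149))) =5 / 2682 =0.00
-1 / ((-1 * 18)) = 0.06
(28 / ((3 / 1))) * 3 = 28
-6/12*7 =-7/2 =-3.50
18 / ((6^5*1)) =1 / 432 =0.00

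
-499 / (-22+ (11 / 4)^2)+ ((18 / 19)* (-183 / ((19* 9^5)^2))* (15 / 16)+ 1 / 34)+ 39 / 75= 35.11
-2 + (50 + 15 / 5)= 51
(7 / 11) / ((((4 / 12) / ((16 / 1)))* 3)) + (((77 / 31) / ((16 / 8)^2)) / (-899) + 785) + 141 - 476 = 564290665 / 1226236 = 460.18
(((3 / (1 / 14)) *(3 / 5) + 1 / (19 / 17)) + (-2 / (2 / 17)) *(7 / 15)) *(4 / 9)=20704 / 2565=8.07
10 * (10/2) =50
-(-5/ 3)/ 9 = 5/ 27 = 0.19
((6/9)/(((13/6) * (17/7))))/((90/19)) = 0.03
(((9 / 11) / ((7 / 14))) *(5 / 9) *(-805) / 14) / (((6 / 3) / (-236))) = 67850 / 11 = 6168.18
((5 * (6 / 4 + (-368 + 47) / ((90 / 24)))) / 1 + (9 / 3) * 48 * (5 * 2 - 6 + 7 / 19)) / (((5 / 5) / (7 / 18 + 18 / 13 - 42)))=-74598025 / 8892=-8389.34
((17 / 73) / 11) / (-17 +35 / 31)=-527 / 395076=-0.00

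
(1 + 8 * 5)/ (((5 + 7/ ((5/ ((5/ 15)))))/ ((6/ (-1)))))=-45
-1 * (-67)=67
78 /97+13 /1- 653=-62002 /97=-639.20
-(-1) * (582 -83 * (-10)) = 1412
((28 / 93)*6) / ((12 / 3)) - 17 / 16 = -0.61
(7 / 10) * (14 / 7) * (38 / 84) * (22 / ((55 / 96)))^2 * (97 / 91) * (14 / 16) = 1415424 / 1625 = 871.03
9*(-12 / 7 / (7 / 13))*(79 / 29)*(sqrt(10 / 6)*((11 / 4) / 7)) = -101673*sqrt(15) / 9947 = -39.59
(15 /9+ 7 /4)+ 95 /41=2821 /492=5.73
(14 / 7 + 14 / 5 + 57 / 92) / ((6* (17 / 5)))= 831 / 3128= 0.27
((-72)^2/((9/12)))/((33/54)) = 124416/11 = 11310.55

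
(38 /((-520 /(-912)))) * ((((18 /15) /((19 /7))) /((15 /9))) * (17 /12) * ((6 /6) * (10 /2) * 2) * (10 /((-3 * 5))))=-54264 /325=-166.97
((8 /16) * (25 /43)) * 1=25 /86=0.29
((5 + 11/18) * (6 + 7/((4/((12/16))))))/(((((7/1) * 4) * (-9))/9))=-1313/896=-1.47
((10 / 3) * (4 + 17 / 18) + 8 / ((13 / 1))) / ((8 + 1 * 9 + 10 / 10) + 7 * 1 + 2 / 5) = 30005 / 44577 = 0.67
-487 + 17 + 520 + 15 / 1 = 65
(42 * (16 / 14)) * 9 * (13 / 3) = 1872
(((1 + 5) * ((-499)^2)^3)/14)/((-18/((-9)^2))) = -416837745101169027/14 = -29774124650083501.93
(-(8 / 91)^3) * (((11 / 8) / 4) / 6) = -88 / 2260713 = -0.00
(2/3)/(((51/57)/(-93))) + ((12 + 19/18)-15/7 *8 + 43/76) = -5926901/81396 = -72.82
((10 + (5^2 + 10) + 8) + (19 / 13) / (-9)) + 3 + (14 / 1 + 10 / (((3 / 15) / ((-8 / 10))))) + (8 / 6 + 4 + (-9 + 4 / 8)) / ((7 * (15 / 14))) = 1912 / 65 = 29.42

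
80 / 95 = 16 / 19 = 0.84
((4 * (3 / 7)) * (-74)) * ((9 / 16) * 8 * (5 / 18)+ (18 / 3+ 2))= -8214 / 7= -1173.43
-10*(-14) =140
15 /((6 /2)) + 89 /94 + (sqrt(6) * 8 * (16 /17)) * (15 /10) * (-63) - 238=-12096 * sqrt(6) /17 - 21813 /94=-1974.94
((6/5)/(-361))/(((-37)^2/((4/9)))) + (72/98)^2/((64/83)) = 49838429773/71195748540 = 0.70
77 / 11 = 7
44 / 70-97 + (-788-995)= -65778 / 35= -1879.37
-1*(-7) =7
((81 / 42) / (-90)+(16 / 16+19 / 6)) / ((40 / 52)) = 22633 / 4200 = 5.39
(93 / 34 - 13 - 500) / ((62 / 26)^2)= -89.73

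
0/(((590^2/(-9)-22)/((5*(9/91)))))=0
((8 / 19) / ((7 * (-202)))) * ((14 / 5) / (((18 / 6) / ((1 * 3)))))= -0.00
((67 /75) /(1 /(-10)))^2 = 17956 /225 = 79.80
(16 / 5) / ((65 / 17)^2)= 4624 / 21125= 0.22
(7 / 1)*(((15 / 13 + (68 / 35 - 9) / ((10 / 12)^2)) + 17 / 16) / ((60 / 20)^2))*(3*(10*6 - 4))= -10123127 / 9750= -1038.27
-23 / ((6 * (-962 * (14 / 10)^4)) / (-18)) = -43125 / 2309762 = -0.02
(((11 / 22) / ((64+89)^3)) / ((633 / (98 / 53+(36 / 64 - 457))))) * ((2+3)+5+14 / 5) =-256994 / 200263877955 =-0.00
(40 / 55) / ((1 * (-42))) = -4 / 231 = -0.02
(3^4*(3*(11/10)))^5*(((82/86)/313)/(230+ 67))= 18837453843150129/1345900000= 13996176.42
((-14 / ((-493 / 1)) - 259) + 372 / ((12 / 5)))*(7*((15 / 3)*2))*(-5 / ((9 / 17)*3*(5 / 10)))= 11960200 / 261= 45824.52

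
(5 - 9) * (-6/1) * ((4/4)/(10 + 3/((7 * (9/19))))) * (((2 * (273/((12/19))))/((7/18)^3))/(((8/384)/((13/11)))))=32359481856/17633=1835165.99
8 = 8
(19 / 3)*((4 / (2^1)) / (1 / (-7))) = -266 / 3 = -88.67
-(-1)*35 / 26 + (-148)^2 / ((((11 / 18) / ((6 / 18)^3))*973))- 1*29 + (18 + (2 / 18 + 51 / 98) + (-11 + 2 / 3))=-157707430 / 8765757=-17.99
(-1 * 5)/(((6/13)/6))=-65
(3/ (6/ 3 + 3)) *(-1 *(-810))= 486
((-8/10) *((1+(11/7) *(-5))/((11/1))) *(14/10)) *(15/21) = 192/385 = 0.50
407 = 407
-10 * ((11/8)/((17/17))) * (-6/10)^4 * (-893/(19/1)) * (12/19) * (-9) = -1130679/2375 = -476.08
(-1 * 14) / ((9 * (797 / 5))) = -70 / 7173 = -0.01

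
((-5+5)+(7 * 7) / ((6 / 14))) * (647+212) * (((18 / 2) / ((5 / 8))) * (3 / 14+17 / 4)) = 6313650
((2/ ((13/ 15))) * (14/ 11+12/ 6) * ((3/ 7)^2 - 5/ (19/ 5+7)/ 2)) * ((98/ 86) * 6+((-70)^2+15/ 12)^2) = -1900641084585/ 219128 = -8673656.88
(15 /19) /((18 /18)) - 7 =-118 /19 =-6.21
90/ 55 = 18/ 11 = 1.64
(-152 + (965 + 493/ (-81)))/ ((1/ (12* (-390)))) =-33987200/ 9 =-3776355.56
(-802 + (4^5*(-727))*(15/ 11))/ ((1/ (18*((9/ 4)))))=-452609451/ 11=-41146313.73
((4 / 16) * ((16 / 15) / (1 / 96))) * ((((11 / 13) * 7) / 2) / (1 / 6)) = 29568 / 65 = 454.89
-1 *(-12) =12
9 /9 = 1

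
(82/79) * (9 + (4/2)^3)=1394/79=17.65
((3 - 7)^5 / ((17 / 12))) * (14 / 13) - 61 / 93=-16012457 / 20553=-779.08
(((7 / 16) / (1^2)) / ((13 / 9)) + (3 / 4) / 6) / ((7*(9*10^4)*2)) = 89 / 262080000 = 0.00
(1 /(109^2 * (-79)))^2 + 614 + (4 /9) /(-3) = 14601165004343801 /23786138235627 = 613.85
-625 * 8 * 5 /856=-3125 /107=-29.21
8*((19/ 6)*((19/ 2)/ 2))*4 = 1444/ 3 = 481.33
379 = 379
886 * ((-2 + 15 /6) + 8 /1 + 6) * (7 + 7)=179858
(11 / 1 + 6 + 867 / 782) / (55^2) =833 / 139150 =0.01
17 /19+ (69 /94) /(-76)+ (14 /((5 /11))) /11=131631 /35720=3.69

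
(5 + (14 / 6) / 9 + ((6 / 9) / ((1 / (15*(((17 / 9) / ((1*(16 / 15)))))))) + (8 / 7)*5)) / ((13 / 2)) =43367 / 9828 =4.41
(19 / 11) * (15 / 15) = 19 / 11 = 1.73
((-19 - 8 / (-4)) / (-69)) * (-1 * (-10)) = 170 / 69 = 2.46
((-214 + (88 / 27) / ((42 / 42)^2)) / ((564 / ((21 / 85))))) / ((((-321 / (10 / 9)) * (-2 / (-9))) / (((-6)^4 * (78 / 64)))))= 776685 / 341972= 2.27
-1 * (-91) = 91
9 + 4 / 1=13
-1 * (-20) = 20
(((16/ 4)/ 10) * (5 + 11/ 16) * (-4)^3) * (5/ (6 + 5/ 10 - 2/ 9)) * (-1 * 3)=39312/ 113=347.89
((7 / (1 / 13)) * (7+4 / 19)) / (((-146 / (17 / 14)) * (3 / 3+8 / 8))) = -30277 / 11096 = -2.73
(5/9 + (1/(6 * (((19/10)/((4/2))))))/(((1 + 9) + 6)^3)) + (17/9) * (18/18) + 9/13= 14280899/4552704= 3.14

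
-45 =-45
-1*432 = -432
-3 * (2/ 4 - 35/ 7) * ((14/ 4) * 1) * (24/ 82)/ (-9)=-1.54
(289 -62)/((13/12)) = 2724/13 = 209.54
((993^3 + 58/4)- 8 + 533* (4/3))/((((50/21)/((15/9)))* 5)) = 8224837943/60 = 137080632.38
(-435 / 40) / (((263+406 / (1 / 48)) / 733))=-63771 / 158008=-0.40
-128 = -128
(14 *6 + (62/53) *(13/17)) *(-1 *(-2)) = 152980/901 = 169.79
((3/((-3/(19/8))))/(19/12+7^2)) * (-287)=13.48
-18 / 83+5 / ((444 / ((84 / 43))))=-25733 / 132053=-0.19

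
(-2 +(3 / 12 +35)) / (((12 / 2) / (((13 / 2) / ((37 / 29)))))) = 50141 / 1776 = 28.23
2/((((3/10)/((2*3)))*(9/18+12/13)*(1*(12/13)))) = 3380/111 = 30.45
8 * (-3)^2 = 72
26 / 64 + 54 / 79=2755 / 2528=1.09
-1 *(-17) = 17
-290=-290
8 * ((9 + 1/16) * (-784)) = -56840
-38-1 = -39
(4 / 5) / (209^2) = 4 / 218405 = 0.00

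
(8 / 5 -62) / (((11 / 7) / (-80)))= 33824 / 11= 3074.91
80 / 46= 40 / 23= 1.74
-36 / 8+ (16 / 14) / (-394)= -4.50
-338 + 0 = -338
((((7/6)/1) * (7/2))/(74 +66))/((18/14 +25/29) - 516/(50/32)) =-7105/79923264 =-0.00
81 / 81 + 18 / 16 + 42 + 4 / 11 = 3915 / 88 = 44.49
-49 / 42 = -7 / 6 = -1.17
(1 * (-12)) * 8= -96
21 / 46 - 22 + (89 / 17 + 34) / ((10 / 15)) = 14588 / 391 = 37.31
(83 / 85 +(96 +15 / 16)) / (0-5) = -133163 / 6800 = -19.58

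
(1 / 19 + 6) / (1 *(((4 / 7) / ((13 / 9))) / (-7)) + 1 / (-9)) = -659295 / 18259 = -36.11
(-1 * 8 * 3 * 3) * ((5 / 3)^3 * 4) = -4000 / 3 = -1333.33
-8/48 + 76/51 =1.32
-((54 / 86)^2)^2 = -531441 / 3418801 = -0.16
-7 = -7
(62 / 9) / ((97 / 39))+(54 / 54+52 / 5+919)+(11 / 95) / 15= 128988457 / 138225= 933.18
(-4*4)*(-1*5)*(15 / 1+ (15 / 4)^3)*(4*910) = 19724250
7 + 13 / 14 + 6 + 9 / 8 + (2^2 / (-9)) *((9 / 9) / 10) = 37823 / 2520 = 15.01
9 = 9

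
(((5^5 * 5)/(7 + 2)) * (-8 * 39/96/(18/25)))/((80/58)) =-29453125/5184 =-5681.54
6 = 6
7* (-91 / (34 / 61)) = -38857 / 34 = -1142.85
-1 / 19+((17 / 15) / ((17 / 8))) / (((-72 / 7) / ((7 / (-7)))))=-2 / 2565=-0.00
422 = 422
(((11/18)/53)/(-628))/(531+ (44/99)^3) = -891/25772666584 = -0.00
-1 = -1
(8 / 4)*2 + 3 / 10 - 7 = -2.70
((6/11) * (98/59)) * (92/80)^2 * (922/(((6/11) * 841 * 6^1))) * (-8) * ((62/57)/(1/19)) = -740874022/11164275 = -66.36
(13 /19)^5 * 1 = 371293 /2476099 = 0.15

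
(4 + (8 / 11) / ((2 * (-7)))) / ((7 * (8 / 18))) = 684 / 539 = 1.27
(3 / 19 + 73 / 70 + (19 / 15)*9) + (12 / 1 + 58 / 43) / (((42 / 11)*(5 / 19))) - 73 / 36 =4912031 / 205884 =23.86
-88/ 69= -1.28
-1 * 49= -49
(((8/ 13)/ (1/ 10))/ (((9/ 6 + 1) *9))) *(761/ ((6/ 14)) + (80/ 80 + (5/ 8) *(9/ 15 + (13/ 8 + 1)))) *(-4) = -683014/ 351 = -1945.91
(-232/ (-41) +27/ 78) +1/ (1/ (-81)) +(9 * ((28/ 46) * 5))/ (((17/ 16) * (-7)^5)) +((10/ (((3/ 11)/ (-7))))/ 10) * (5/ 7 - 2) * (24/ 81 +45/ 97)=-49.91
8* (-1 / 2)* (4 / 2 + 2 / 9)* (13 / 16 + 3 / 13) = -9.27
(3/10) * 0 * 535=0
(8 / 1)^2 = 64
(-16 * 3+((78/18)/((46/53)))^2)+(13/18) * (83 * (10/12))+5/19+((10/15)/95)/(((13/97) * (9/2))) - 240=-278108243/1306630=-212.84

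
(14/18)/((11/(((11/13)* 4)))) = 28/117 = 0.24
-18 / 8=-9 / 4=-2.25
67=67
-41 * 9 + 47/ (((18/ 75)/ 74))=42368/ 3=14122.67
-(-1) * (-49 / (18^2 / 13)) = -637 / 324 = -1.97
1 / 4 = 0.25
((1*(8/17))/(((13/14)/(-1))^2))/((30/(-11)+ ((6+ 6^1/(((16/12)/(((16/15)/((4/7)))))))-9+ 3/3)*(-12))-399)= -86240/75614487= -0.00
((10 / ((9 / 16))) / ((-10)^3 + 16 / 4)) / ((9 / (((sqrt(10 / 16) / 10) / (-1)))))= sqrt(10) / 20169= 0.00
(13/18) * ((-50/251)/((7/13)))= -4225/15813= -0.27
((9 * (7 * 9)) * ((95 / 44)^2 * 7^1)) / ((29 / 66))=107460675 / 2552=42108.41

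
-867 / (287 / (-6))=18.13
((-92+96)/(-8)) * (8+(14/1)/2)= -15/2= -7.50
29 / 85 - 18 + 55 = 3174 / 85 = 37.34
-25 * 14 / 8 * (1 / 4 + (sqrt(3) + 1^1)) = -175 * sqrt(3) / 4 - 875 / 16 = -130.46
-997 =-997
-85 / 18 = -4.72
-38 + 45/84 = -1049/28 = -37.46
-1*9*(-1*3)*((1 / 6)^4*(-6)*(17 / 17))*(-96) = 12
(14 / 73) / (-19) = -14 / 1387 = -0.01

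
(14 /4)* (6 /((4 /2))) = 21 /2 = 10.50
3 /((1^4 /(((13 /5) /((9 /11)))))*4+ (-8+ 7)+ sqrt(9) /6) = 858 /217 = 3.95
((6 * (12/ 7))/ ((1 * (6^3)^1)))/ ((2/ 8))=4/ 21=0.19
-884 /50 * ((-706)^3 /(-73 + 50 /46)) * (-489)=874667665603992 /20675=42305570283.14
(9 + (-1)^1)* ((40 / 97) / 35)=64 / 679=0.09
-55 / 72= -0.76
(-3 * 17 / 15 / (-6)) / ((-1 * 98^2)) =-17 / 288120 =-0.00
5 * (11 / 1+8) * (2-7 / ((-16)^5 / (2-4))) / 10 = 19.00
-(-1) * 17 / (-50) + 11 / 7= 431 / 350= 1.23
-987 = -987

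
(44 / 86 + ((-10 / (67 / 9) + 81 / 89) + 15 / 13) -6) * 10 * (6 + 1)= -1112457220 / 3333317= -333.74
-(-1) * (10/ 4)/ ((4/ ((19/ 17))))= 95/ 136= 0.70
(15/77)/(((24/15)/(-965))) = -72375/616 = -117.49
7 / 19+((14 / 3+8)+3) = 914 / 57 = 16.04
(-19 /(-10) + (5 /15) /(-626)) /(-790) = -4459 /1854525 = -0.00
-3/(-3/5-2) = 15/13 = 1.15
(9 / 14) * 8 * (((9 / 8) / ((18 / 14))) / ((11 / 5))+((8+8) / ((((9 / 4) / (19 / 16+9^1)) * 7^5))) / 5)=26528401 / 12941390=2.05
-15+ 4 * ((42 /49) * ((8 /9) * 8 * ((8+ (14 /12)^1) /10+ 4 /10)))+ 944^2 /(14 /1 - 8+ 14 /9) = 631684219 /5355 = 117961.57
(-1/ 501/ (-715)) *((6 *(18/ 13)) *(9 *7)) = 0.00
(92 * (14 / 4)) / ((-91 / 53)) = -2438 / 13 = -187.54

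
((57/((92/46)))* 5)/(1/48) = 6840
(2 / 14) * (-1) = -1 / 7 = -0.14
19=19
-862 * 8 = -6896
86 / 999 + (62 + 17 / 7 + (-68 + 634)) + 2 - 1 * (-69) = 701.51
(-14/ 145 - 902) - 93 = -144289/ 145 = -995.10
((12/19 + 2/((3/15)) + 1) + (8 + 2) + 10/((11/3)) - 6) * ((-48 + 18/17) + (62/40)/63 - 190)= -6490609087/1492260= -4349.52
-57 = -57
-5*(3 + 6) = -45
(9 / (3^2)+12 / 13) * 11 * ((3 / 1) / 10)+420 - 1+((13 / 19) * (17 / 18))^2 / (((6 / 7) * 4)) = 15526503043 / 36492768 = 425.47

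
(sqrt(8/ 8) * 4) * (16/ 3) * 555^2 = 6571200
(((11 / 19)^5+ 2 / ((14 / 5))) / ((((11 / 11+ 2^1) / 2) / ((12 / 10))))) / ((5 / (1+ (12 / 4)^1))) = 216125632 / 433317325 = 0.50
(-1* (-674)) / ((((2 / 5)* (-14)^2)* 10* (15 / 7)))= 337 / 840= 0.40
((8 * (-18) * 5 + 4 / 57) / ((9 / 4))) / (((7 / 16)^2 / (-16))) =672333824 / 25137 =26746.78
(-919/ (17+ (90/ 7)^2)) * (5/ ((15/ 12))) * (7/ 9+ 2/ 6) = -1801240/ 80397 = -22.40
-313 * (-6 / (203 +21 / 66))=13772 / 1491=9.24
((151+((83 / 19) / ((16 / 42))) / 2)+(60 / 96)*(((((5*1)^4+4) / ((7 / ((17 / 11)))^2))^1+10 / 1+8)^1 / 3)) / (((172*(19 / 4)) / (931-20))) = 822006923449 / 4417721616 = 186.07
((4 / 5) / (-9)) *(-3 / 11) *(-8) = -32 / 165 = -0.19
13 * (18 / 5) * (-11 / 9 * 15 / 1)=-858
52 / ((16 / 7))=91 / 4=22.75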